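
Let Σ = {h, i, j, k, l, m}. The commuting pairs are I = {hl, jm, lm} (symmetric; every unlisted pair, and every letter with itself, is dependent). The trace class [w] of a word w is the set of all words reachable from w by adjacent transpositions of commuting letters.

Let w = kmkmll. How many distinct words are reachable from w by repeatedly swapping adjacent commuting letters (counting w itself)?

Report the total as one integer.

#0=k has no predecessor
#1=m depends on [0:k]
#2=k depends on [1:m]
#3=m depends on [2:k]
#4=l depends on [2:k]
#5=l depends on [4:l]
sources: [0:k]
N(rest) = Σ N(rest − s) over sources s of rest; N(one piece) = 1:
  size 1 → [3]=1  [5]=1
  size 2 → [3,5]=2  [4,5]=1
  size 3 → [3,4,5]=3
  size 4 → [2,3,4,5]=3
  first=0(k) contributes 3

3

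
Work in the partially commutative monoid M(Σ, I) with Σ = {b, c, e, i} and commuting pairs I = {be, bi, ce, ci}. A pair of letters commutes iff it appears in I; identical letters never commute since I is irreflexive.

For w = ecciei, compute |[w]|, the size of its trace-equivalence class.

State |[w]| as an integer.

15

drop 0:e onto floor
drop 1:c onto floor
drop 2:c onto {1:c}
drop 3:i onto {0:e}
drop 4:e onto {3:i}
drop 5:i onto {4:e}
ground layer = {0:e, 1:c}
drop-orders for the pieces not yet dropped (sum over which currently-grounded one goes next):
  1 to go: {2} 1  {5} 1
  2 to go: {1,2} 1  {2,5} 2  {4,5} 1
  3 to go: {1,2,5} 3  {2,4,5} 3  {3,4,5} 1
  4 to go: {0,3,4,5} 1  {1,2,4,5} 6  {2,3,4,5} 4
  if 0:e drops first: 10 orders
  if 1:c drops first: 5 orders
heap linearizations: 15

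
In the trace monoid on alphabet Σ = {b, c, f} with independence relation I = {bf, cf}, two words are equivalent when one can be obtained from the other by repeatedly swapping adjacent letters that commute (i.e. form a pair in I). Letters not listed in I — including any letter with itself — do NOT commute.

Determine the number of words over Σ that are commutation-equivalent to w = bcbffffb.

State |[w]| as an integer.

#0=b has no predecessor
#1=c depends on [0:b]
#2=b depends on [1:c]
#3=f has no predecessor
#4=f depends on [3:f]
#5=f depends on [4:f]
#6=f depends on [5:f]
#7=b depends on [2:b]
sources: [0:b, 3:f]
N(rest) = Σ N(rest − s) over sources s of rest; N(one piece) = 1:
  size 1 → [6]=1  [7]=1
  size 2 → [2,7]=1  [5,6]=1  [6,7]=2
  size 3 → [1,2,7]=1  [2,6,7]=3  [4,5,6]=1  [5,6,7]=3
  size 4 → [0,1,2,7]=1  [1,2,6,7]=4  [2,5,6,7]=6  [3,4,5,6]=1  [4,5,6,7]=4
  size 5 → [0,1,2,6,7]=5  [1,2,5,6,7]=10  [2,4,5,6,7]=10  [3,4,5,6,7]=5
  size 6 → [0,1,2,5,6,7]=15  [1,2,4,5,6,7]=20  [2,3,4,5,6,7]=15
  first=0(b) contributes 35
  first=3(f) contributes 35
|[w]| = 70

70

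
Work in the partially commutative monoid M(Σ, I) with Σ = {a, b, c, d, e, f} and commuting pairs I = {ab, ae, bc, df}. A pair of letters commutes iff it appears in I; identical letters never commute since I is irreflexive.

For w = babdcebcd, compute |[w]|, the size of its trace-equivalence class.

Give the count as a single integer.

piece 0:b — minimal
piece 1:a — minimal
piece 2:b rests on {0:b}
piece 3:d rests on {1:a, 2:b}
piece 4:c rests on {3:d}
piece 5:e rests on {4:c}
piece 6:b rests on {5:e}
piece 7:c rests on {5:e}
piece 8:d rests on {6:b, 7:c}
minimal pieces: {0:b, 1:a}
ways to finish when only these pieces remain (= sum over removing one remaining piece with nothing left below it):
  1 left: {8}→1
  2 left: {6,8}→1  {7,8}→1
  3 left: {6,7,8}→2
  4 left: {5,6,7,8}→2
  5 left: {4,5,6,7,8}→2
  6 left: {3,4,5,6,7,8}→2
  7 left: {1,3,4,5,6,7,8}→2  {2,3,4,5,6,7,8}→2
  placing 0:b first → 4 extensions
  placing 1:a first → 2 extensions
total linear extensions = 6

6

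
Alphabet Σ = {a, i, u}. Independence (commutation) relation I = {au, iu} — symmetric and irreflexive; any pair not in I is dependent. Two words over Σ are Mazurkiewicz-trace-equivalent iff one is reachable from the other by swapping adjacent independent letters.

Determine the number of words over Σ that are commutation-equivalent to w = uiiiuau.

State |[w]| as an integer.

35

#0=u has no predecessor
#1=i has no predecessor
#2=i depends on [1:i]
#3=i depends on [2:i]
#4=u depends on [0:u]
#5=a depends on [3:i]
#6=u depends on [4:u]
sources: [0:u, 1:i]
N(rest) = Σ N(rest − s) over sources s of rest; N(one piece) = 1:
  size 1 → [5]=1  [6]=1
  size 2 → [3,5]=1  [4,6]=1  [5,6]=2
  size 3 → [0,4,6]=1  [2,3,5]=1  [3,5,6]=3  [4,5,6]=3
  size 4 → [0,4,5,6]=4  [1,2,3,5]=1  [2,3,5,6]=4  [3,4,5,6]=6
  size 5 → [0,3,4,5,6]=10  [1,2,3,5,6]=5  [2,3,4,5,6]=10
  first=0(u) contributes 15
  first=1(i) contributes 20
|[w]| = 35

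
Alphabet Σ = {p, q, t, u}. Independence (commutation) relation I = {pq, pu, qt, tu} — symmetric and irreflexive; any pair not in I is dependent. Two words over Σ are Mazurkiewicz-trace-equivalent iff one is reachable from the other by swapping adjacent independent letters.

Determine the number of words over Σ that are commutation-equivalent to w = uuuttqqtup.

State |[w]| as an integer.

210

drop 0:u onto floor
drop 1:u onto {0:u}
drop 2:u onto {1:u}
drop 3:t onto floor
drop 4:t onto {3:t}
drop 5:q onto {2:u}
drop 6:q onto {5:q}
drop 7:t onto {4:t}
drop 8:u onto {6:q}
drop 9:p onto {7:t}
ground layer = {0:u, 3:t}
drop-orders for the pieces not yet dropped (sum over which currently-grounded one goes next):
  1 to go: {8} 1  {9} 1
  2 to go: {6,8} 1  {7,9} 1  {8,9} 2
  3 to go: {4,7,9} 1  {5,6,8} 1  {6,8,9} 3  {7,8,9} 3
  4 to go: {2,5,6,8} 1  {3,4,7,9} 1  {4,7,8,9} 4  {5,6,8,9} 4  {6,7,8,9} 6
  5 to go: {1,2,5,6,8} 1  {2,5,6,8,9} 5  {3,4,7,8,9} 5  {4,6,7,8,9} 10  {5,6,7,8,9} 10
  6 to go: {0,1,2,5,6,8} 1  {1,2,5,6,8,9} 6  {2,5,6,7,8,9} 15  {3,4,6,7,8,9} 15  {4,5,6,7,8,9} 20
  7 to go: {0,1,2,5,6,8,9} 7  {1,2,5,6,7,8,9} 21  {2,4,5,6,7,8,9} 35  {3,4,5,6,7,8,9} 35
  8 to go: {0,1,2,5,6,7,8,9} 28  {1,2,4,5,6,7,8,9} 56  {2,3,4,5,6,7,8,9} 70
  if 0:u drops first: 126 orders
  if 3:t drops first: 84 orders
heap linearizations: 210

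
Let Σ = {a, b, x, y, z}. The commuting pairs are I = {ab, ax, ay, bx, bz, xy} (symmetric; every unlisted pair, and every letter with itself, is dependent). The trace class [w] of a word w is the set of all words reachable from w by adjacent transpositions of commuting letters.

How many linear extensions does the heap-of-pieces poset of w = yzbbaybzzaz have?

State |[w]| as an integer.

48

0(y) covers ∅
1(z) covers 0:y
2(b) covers 0:y
3(b) covers 2:b
4(a) covers 1:z
5(y) covers 1:z, 3:b
6(b) covers 5:y
7(z) covers 4:a, 5:y
8(z) covers 7:z
9(a) covers 8:z
10(z) covers 9:a
floor of heap: 0:y
completions by unplaced set U, small U first (add the entries for U minus each lowest piece of U):
  |U|=1: {6}:1  {10}:1
  |U|=2: {6,10}:2  {9,10}:1
  |U|=3: {6,9,10}:3  {8,9,10}:1
  |U|=4: {6,8,9,10}:4  {7,8,9,10}:1
  |U|=5: {4,7,8,9,10}:1  {6,7,8,9,10}:5
  |U|=6: {4,6,7,8,9,10}:6  {5,6,7,8,9,10}:5
  |U|=7: {3,5,6,7,8,9,10}:5  {4,5,6,7,8,9,10}:11
  |U|=8: {1,4,5,6,7,8,9,10}:11  {2,3,5,6,7,8,9,10}:5  {3,4,5,6,7,8,9,10}:16
  |U|=9: {1,3,4,5,6,7,8,9,10}:27  {2,3,4,5,6,7,8,9,10}:21
  start at 0(y): 48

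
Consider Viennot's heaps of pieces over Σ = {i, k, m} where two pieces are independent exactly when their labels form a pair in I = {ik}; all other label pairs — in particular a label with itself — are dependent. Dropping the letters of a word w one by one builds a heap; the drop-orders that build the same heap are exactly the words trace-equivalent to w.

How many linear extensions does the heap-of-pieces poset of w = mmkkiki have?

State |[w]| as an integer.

10

drop 0:m onto floor
drop 1:m onto {0:m}
drop 2:k onto {1:m}
drop 3:k onto {2:k}
drop 4:i onto {1:m}
drop 5:k onto {3:k}
drop 6:i onto {4:i}
ground layer = {0:m}
drop-orders for the pieces not yet dropped (sum over which currently-grounded one goes next):
  1 to go: {5} 1  {6} 1
  2 to go: {3,5} 1  {4,6} 1  {5,6} 2
  3 to go: {2,3,5} 1  {3,5,6} 3  {4,5,6} 3
  4 to go: {2,3,5,6} 4  {3,4,5,6} 6
  5 to go: {2,3,4,5,6} 10
  if 0:m drops first: 10 orders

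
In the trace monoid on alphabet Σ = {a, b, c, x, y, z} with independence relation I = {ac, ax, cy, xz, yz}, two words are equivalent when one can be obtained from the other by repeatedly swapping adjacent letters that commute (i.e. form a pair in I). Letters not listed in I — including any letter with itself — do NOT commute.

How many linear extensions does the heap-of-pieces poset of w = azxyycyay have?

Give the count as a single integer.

42

drop 0:a onto floor
drop 1:z onto {0:a}
drop 2:x onto floor
drop 3:y onto {0:a, 2:x}
drop 4:y onto {3:y}
drop 5:c onto {1:z, 2:x}
drop 6:y onto {4:y}
drop 7:a onto {1:z, 6:y}
drop 8:y onto {7:a}
ground layer = {0:a, 2:x}
drop-orders for the pieces not yet dropped (sum over which currently-grounded one goes next):
  1 to go: {5} 1  {8} 1
  2 to go: {5,8} 2  {7,8} 1
  3 to go: {5,7,8} 3  {6,7,8} 1
  4 to go: {1,5,7,8} 3  {4,6,7,8} 1  {5,6,7,8} 4
  5 to go: {1,5,6,7,8} 7  {3,4,6,7,8} 1  {4,5,6,7,8} 5
  6 to go: {1,4,5,6,7,8} 12  {3,4,5,6,7,8} 6
  7 to go: {1,3,4,5,6,7,8} 18  {2,3,4,5,6,7,8} 6
  if 0:a drops first: 24 orders
  if 2:x drops first: 18 orders
heap linearizations: 42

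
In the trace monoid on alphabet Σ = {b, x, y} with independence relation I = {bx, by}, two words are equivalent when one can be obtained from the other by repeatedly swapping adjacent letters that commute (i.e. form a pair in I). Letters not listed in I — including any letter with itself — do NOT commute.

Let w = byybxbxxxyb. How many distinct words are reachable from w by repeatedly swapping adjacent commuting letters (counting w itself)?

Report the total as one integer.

330

0(b) covers ∅
1(y) covers ∅
2(y) covers 1:y
3(b) covers 0:b
4(x) covers 2:y
5(b) covers 3:b
6(x) covers 4:x
7(x) covers 6:x
8(x) covers 7:x
9(y) covers 8:x
10(b) covers 5:b
floor of heap: 0:b, 1:y
completions by unplaced set U, small U first (add the entries for U minus each lowest piece of U):
  |U|=1: {9}:1  {10}:1
  |U|=2: {5,10}:1  {8,9}:1  {9,10}:2
  |U|=3: {3,5,10}:1  {5,9,10}:3  {7,8,9}:1  {8,9,10}:3
  |U|=4: {0,3,5,10}:1  {3,5,9,10}:4  {5,8,9,10}:6  {6,7,8,9}:1  {7,8,9,10}:4
  |U|=5: {0,3,5,9,10}:5  {3,5,8,9,10}:10  {4,6,7,8,9}:1  {5,7,8,9,10}:10  {6,7,8,9,10}:5
  |U|=6: {0,3,5,8,9,10}:15  {2,4,6,7,8,9}:1  {3,5,7,8,9,10}:20  {4,6,7,8,9,10}:6  {5,6,7,8,9,10}:15
  |U|=7: {0,3,5,7,8,9,10}:35  {1,2,4,6,7,8,9}:1  {2,4,6,7,8,9,10}:7  {3,5,6,7,8,9,10}:35  {4,5,6,7,8,9,10}:21
  |U|=8: {0,3,5,6,7,8,9,10}:70  {1,2,4,6,7,8,9,10}:8  {2,4,5,6,7,8,9,10}:28  {3,4,5,6,7,8,9,10}:56
  |U|=9: {0,3,4,5,6,7,8,9,10}:126  {1,2,4,5,6,7,8,9,10}:36  {2,3,4,5,6,7,8,9,10}:84
  start at 0(b): 120
  start at 1(y): 210
sum over floor = 330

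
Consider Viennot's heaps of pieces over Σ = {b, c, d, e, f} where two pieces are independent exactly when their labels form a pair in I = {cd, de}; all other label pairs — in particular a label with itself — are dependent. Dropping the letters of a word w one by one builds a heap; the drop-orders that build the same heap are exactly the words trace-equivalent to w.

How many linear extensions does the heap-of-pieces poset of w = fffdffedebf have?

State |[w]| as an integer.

drop 0:f onto floor
drop 1:f onto {0:f}
drop 2:f onto {1:f}
drop 3:d onto {2:f}
drop 4:f onto {3:d}
drop 5:f onto {4:f}
drop 6:e onto {5:f}
drop 7:d onto {5:f}
drop 8:e onto {6:e}
drop 9:b onto {7:d, 8:e}
drop 10:f onto {9:b}
ground layer = {0:f}
drop-orders for the pieces not yet dropped (sum over which currently-grounded one goes next):
  1 to go: {10} 1
  2 to go: {9,10} 1
  3 to go: {7,9,10} 1  {8,9,10} 1
  4 to go: {6,8,9,10} 1  {7,8,9,10} 2
  5 to go: {6,7,8,9,10} 3
  6 to go: {5,6,7,8,9,10} 3
  7 to go: {4,5,6,7,8,9,10} 3
  8 to go: {3,4,5,6,7,8,9,10} 3
  9 to go: {2,3,4,5,6,7,8,9,10} 3
  if 0:f drops first: 3 orders

3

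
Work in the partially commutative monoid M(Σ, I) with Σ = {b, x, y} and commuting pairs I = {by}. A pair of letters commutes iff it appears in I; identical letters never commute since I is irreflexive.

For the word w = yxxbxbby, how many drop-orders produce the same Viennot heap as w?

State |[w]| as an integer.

3

0(y) covers ∅
1(x) covers 0:y
2(x) covers 1:x
3(b) covers 2:x
4(x) covers 3:b
5(b) covers 4:x
6(b) covers 5:b
7(y) covers 4:x
floor of heap: 0:y
completions by unplaced set U, small U first (add the entries for U minus each lowest piece of U):
  |U|=1: {6}:1  {7}:1
  |U|=2: {5,6}:1  {6,7}:2
  |U|=3: {5,6,7}:3
  |U|=4: {4,5,6,7}:3
  |U|=5: {3,4,5,6,7}:3
  |U|=6: {2,3,4,5,6,7}:3
  start at 0(y): 3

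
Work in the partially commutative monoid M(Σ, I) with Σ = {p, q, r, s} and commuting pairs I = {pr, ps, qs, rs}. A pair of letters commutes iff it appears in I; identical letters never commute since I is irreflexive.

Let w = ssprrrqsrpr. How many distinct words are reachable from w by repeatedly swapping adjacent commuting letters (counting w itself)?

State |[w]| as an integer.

#0=s has no predecessor
#1=s depends on [0:s]
#2=p has no predecessor
#3=r has no predecessor
#4=r depends on [3:r]
#5=r depends on [4:r]
#6=q depends on [2:p, 5:r]
#7=s depends on [1:s]
#8=r depends on [6:q]
#9=p depends on [6:q]
#10=r depends on [8:r]
sources: [0:s, 2:p, 3:r]
N(rest) = Σ N(rest − s) over sources s of rest; N(one piece) = 1:
  size 1 → [7]=1  [9]=1  [10]=1
  size 2 → [1,7]=1  [7,9]=2  [7,10]=2  [8,10]=1  [9,10]=2
  size 3 → [0,1,7]=1  [1,7,9]=3  [1,7,10]=3  [7,8,10]=3  [7,9,10]=6  [8,9,10]=3
  size 4 → [0,1,7,9]=4  [0,1,7,10]=4  [1,7,8,10]=6  [1,7,9,10]=12  [6,8,9,10]=3  [7,8,9,10]=12
  size 5 → [0,1,7,8,10]=10  [0,1,7,9,10]=20  [1,7,8,9,10]=30  [2,6,8,9,10]=3  [5,6,8,9,10]=3  [6,7,8,9,10]=15
  size 6 → [0,1,7,8,9,10]=60  [1,6,7,8,9,10]=45  [2,5,6,8,9,10]=6  [2,6,7,8,9,10]=18  [4,5,6,8,9,10]=3  [5,6,7,8,9,10]=18
  size 7 → [0,1,6,7,8,9,10]=105  [1,2,6,7,8,9,10]=63  [1,5,6,7,8,9,10]=63  [2,4,5,6,8,9,10]=9  [2,5,6,7,8,9,10]=42  [3,4,5,6,8,9,10]=3  [4,5,6,7,8,9,10]=21
  size 8 → [0,1,2,6,7,8,9,10]=168  [0,1,5,6,7,8,9,10]=168  [1,2,5,6,7,8,9,10]=168  [1,4,5,6,7,8,9,10]=84  [2,3,4,5,6,8,9,10]=12  [2,4,5,6,7,8,9,10]=72  [3,4,5,6,7,8,9,10]=24
  size 9 → [0,1,2,5,6,7,8,9,10]=504  [0,1,4,5,6,7,8,9,10]=252  [1,2,4,5,6,7,8,9,10]=324  [1,3,4,5,6,7,8,9,10]=108  [2,3,4,5,6,7,8,9,10]=108
  first=0(s) contributes 540
  first=2(p) contributes 360
  first=3(r) contributes 1080
|[w]| = 1980

1980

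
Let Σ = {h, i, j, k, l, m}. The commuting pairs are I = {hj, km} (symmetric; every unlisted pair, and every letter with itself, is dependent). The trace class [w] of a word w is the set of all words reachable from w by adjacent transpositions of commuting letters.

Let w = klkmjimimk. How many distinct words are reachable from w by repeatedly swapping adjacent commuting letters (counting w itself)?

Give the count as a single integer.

4

#0=k has no predecessor
#1=l depends on [0:k]
#2=k depends on [1:l]
#3=m depends on [1:l]
#4=j depends on [2:k, 3:m]
#5=i depends on [4:j]
#6=m depends on [5:i]
#7=i depends on [6:m]
#8=m depends on [7:i]
#9=k depends on [7:i]
sources: [0:k]
N(rest) = Σ N(rest − s) over sources s of rest; N(one piece) = 1:
  size 1 → [8]=1  [9]=1
  size 2 → [8,9]=2
  size 3 → [7,8,9]=2
  size 4 → [6,7,8,9]=2
  size 5 → [5,6,7,8,9]=2
  size 6 → [4,5,6,7,8,9]=2
  size 7 → [2,4,5,6,7,8,9]=2  [3,4,5,6,7,8,9]=2
  size 8 → [2,3,4,5,6,7,8,9]=4
  first=0(k) contributes 4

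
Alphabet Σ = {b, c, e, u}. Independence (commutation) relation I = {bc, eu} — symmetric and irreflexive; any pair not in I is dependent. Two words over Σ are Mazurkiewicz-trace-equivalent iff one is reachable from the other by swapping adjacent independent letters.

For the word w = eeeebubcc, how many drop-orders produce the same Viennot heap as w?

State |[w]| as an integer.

#0=e has no predecessor
#1=e depends on [0:e]
#2=e depends on [1:e]
#3=e depends on [2:e]
#4=b depends on [3:e]
#5=u depends on [4:b]
#6=b depends on [5:u]
#7=c depends on [5:u]
#8=c depends on [7:c]
sources: [0:e]
N(rest) = Σ N(rest − s) over sources s of rest; N(one piece) = 1:
  size 1 → [6]=1  [8]=1
  size 2 → [6,8]=2  [7,8]=1
  size 3 → [6,7,8]=3
  size 4 → [5,6,7,8]=3
  size 5 → [4,5,6,7,8]=3
  size 6 → [3,4,5,6,7,8]=3
  size 7 → [2,3,4,5,6,7,8]=3
  first=0(e) contributes 3

3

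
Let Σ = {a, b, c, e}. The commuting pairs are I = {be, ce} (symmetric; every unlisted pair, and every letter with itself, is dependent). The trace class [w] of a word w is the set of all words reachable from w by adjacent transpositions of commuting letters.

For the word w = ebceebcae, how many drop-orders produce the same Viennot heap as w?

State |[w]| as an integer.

35

drop 0:e onto floor
drop 1:b onto floor
drop 2:c onto {1:b}
drop 3:e onto {0:e}
drop 4:e onto {3:e}
drop 5:b onto {2:c}
drop 6:c onto {5:b}
drop 7:a onto {4:e, 6:c}
drop 8:e onto {7:a}
ground layer = {0:e, 1:b}
drop-orders for the pieces not yet dropped (sum over which currently-grounded one goes next):
  1 to go: {8} 1
  2 to go: {7,8} 1
  3 to go: {4,7,8} 1  {6,7,8} 1
  4 to go: {3,4,7,8} 1  {4,6,7,8} 2  {5,6,7,8} 1
  5 to go: {0,3,4,7,8} 1  {2,5,6,7,8} 1  {3,4,6,7,8} 3  {4,5,6,7,8} 3
  6 to go: {0,3,4,6,7,8} 4  {1,2,5,6,7,8} 1  {2,4,5,6,7,8} 4  {3,4,5,6,7,8} 6
  7 to go: {0,3,4,5,6,7,8} 10  {1,2,4,5,6,7,8} 5  {2,3,4,5,6,7,8} 10
  if 0:e drops first: 15 orders
  if 1:b drops first: 20 orders
heap linearizations: 35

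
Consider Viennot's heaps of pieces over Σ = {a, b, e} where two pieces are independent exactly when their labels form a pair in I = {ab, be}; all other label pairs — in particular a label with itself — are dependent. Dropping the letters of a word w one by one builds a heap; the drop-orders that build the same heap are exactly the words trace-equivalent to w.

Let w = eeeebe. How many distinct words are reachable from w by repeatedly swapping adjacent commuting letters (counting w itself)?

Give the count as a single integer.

6

piece 0:e — minimal
piece 1:e rests on {0:e}
piece 2:e rests on {1:e}
piece 3:e rests on {2:e}
piece 4:b — minimal
piece 5:e rests on {3:e}
minimal pieces: {0:e, 4:b}
ways to finish when only these pieces remain (= sum over removing one remaining piece with nothing left below it):
  1 left: {4}→1  {5}→1
  2 left: {3,5}→1  {4,5}→2
  3 left: {2,3,5}→1  {3,4,5}→3
  4 left: {1,2,3,5}→1  {2,3,4,5}→4
  placing 0:e first → 5 extensions
  placing 4:b first → 1 extensions
total linear extensions = 6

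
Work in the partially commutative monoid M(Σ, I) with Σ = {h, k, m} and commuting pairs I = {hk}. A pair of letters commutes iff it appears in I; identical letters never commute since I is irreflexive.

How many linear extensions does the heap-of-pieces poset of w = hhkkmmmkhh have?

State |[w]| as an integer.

18

0(h) covers ∅
1(h) covers 0:h
2(k) covers ∅
3(k) covers 2:k
4(m) covers 1:h, 3:k
5(m) covers 4:m
6(m) covers 5:m
7(k) covers 6:m
8(h) covers 6:m
9(h) covers 8:h
floor of heap: 0:h, 2:k
completions by unplaced set U, small U first (add the entries for U minus each lowest piece of U):
  |U|=1: {7}:1  {9}:1
  |U|=2: {7,9}:2  {8,9}:1
  |U|=3: {7,8,9}:3
  |U|=4: {6,7,8,9}:3
  |U|=5: {5,6,7,8,9}:3
  |U|=6: {4,5,6,7,8,9}:3
  |U|=7: {1,4,5,6,7,8,9}:3  {3,4,5,6,7,8,9}:3
  |U|=8: {0,1,4,5,6,7,8,9}:3  {1,3,4,5,6,7,8,9}:6  {2,3,4,5,6,7,8,9}:3
  start at 0(h): 9
  start at 2(k): 9
sum over floor = 18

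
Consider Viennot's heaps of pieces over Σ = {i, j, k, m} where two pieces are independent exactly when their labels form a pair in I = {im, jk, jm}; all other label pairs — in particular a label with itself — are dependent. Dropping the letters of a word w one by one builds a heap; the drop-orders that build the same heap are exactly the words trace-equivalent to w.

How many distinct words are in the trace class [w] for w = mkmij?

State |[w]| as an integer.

3

0(m) covers ∅
1(k) covers 0:m
2(m) covers 1:k
3(i) covers 1:k
4(j) covers 3:i
floor of heap: 0:m
completions by unplaced set U, small U first (add the entries for U minus each lowest piece of U):
  |U|=1: {2}:1  {4}:1
  |U|=2: {2,4}:2  {3,4}:1
  |U|=3: {2,3,4}:3
  start at 0(m): 3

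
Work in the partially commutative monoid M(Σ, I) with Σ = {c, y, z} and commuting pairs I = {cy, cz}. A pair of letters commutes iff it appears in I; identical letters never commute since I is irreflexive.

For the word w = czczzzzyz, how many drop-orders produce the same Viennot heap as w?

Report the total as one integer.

#0=c has no predecessor
#1=z has no predecessor
#2=c depends on [0:c]
#3=z depends on [1:z]
#4=z depends on [3:z]
#5=z depends on [4:z]
#6=z depends on [5:z]
#7=y depends on [6:z]
#8=z depends on [7:y]
sources: [0:c, 1:z]
N(rest) = Σ N(rest − s) over sources s of rest; N(one piece) = 1:
  size 1 → [2]=1  [8]=1
  size 2 → [0,2]=1  [2,8]=2  [7,8]=1
  size 3 → [0,2,8]=3  [2,7,8]=3  [6,7,8]=1
  size 4 → [0,2,7,8]=6  [2,6,7,8]=4  [5,6,7,8]=1
  size 5 → [0,2,6,7,8]=10  [2,5,6,7,8]=5  [4,5,6,7,8]=1
  size 6 → [0,2,5,6,7,8]=15  [2,4,5,6,7,8]=6  [3,4,5,6,7,8]=1
  size 7 → [0,2,4,5,6,7,8]=21  [1,3,4,5,6,7,8]=1  [2,3,4,5,6,7,8]=7
  first=0(c) contributes 8
  first=1(z) contributes 28
|[w]| = 36

36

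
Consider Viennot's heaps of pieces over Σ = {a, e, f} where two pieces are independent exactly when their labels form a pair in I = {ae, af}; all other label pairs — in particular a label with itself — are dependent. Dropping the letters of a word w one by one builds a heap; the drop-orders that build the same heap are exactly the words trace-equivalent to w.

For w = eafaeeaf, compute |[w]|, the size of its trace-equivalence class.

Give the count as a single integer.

drop 0:e onto floor
drop 1:a onto floor
drop 2:f onto {0:e}
drop 3:a onto {1:a}
drop 4:e onto {2:f}
drop 5:e onto {4:e}
drop 6:a onto {3:a}
drop 7:f onto {5:e}
ground layer = {0:e, 1:a}
drop-orders for the pieces not yet dropped (sum over which currently-grounded one goes next):
  1 to go: {6} 1  {7} 1
  2 to go: {3,6} 1  {5,7} 1  {6,7} 2
  3 to go: {1,3,6} 1  {3,6,7} 3  {4,5,7} 1  {5,6,7} 3
  4 to go: {1,3,6,7} 4  {2,4,5,7} 1  {3,5,6,7} 6  {4,5,6,7} 4
  5 to go: {0,2,4,5,7} 1  {1,3,5,6,7} 10  {2,4,5,6,7} 5  {3,4,5,6,7} 10
  6 to go: {0,2,4,5,6,7} 6  {1,3,4,5,6,7} 20  {2,3,4,5,6,7} 15
  if 0:e drops first: 35 orders
  if 1:a drops first: 21 orders
heap linearizations: 56

56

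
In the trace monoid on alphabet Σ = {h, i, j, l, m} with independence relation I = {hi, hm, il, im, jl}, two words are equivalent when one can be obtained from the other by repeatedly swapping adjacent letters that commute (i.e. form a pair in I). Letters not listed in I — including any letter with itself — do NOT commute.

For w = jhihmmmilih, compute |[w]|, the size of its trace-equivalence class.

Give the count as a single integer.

1200

piece 0:j — minimal
piece 1:h rests on {0:j}
piece 2:i rests on {0:j}
piece 3:h rests on {1:h}
piece 4:m rests on {0:j}
piece 5:m rests on {4:m}
piece 6:m rests on {5:m}
piece 7:i rests on {2:i}
piece 8:l rests on {3:h, 6:m}
piece 9:i rests on {7:i}
piece 10:h rests on {8:l}
minimal pieces: {0:j}
ways to finish when only these pieces remain (= sum over removing one remaining piece with nothing left below it):
  1 left: {9}→1  {10}→1
  2 left: {7,9}→1  {8,10}→1  {9,10}→2
  3 left: {2,7,9}→1  {3,8,10}→1  {6,8,10}→1  {7,9,10}→3  {8,9,10}→3
  4 left: {1,3,8,10}→1  {2,7,9,10}→4  {3,6,8,10}→2  {3,8,9,10}→4  {5,6,8,10}→1  {6,8,9,10}→4  {7,8,9,10}→6
  5 left: {1,3,6,8,10}→3  {1,3,8,9,10}→5  {2,7,8,9,10}→10  {3,5,6,8,10}→3  {3,6,8,9,10}→10  {3,7,8,9,10}→10  {4,5,6,8,10}→1  {5,6,8,9,10}→5  {6,7,8,9,10}→10
  6 left: {1,3,5,6,8,10}→6  {1,3,6,8,9,10}→18  {1,3,7,8,9,10}→15  {2,3,7,8,9,10}→20  {2,6,7,8,9,10}→20  {3,4,5,6,8,10}→4  {3,5,6,8,9,10}→18  {3,6,7,8,9,10}→30  {4,5,6,8,9,10}→6  {5,6,7,8,9,10}→15
  7 left: {1,2,3,7,8,9,10}→35  {1,3,4,5,6,8,10}→10  {1,3,5,6,8,9,10}→42  {1,3,6,7,8,9,10}→63  {2,3,6,7,8,9,10}→70  {2,5,6,7,8,9,10}→35  {3,4,5,6,8,9,10}→28  {3,5,6,7,8,9,10}→63  {4,5,6,7,8,9,10}→21
  8 left: {1,2,3,6,7,8,9,10}→168  {1,3,4,5,6,8,9,10}→80  {1,3,5,6,7,8,9,10}→168  {2,3,5,6,7,8,9,10}→168  {2,4,5,6,7,8,9,10}→56  {3,4,5,6,7,8,9,10}→112
  9 left: {1,2,3,5,6,7,8,9,10}→504  {1,3,4,5,6,7,8,9,10}→360  {2,3,4,5,6,7,8,9,10}→336
  placing 0:j first → 1200 extensions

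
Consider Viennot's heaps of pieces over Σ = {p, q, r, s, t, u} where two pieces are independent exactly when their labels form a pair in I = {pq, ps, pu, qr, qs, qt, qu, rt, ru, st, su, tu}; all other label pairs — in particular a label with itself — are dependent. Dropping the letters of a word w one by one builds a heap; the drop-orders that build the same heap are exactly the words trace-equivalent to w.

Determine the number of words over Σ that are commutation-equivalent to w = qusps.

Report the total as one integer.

#0=q has no predecessor
#1=u has no predecessor
#2=s has no predecessor
#3=p has no predecessor
#4=s depends on [2:s]
sources: [0:q, 1:u, 2:s, 3:p]
N(rest) = Σ N(rest − s) over sources s of rest; N(one piece) = 1:
  size 1 → [0]=1  [1]=1  [3]=1  [4]=1
  size 2 → [0,1]=2  [0,3]=2  [0,4]=2  [1,3]=2  [1,4]=2  [2,4]=1  [3,4]=2
  size 3 → [0,1,3]=6  [0,1,4]=6  [0,2,4]=3  [0,3,4]=6  [1,2,4]=3  [1,3,4]=6  [2,3,4]=3
  first=0(q) contributes 12
  first=1(u) contributes 12
  first=2(s) contributes 24
  first=3(p) contributes 12
|[w]| = 60

60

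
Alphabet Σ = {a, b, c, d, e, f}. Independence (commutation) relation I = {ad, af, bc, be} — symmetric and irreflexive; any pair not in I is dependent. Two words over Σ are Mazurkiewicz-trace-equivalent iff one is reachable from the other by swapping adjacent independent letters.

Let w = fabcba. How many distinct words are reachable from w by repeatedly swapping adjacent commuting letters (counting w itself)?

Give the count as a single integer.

6

#0=f has no predecessor
#1=a has no predecessor
#2=b depends on [0:f, 1:a]
#3=c depends on [0:f, 1:a]
#4=b depends on [2:b]
#5=a depends on [3:c, 4:b]
sources: [0:f, 1:a]
N(rest) = Σ N(rest − s) over sources s of rest; N(one piece) = 1:
  size 1 → [5]=1
  size 2 → [3,5]=1  [4,5]=1
  size 3 → [2,4,5]=1  [3,4,5]=2
  size 4 → [2,3,4,5]=3
  first=0(f) contributes 3
  first=1(a) contributes 3
|[w]| = 6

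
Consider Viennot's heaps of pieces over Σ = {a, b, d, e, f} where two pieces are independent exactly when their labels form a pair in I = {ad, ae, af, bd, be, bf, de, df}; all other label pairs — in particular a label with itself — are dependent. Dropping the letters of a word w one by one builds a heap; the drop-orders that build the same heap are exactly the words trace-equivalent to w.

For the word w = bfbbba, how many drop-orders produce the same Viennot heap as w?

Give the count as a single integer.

#0=b has no predecessor
#1=f has no predecessor
#2=b depends on [0:b]
#3=b depends on [2:b]
#4=b depends on [3:b]
#5=a depends on [4:b]
sources: [0:b, 1:f]
N(rest) = Σ N(rest − s) over sources s of rest; N(one piece) = 1:
  size 1 → [1]=1  [5]=1
  size 2 → [1,5]=2  [4,5]=1
  size 3 → [1,4,5]=3  [3,4,5]=1
  size 4 → [1,3,4,5]=4  [2,3,4,5]=1
  first=0(b) contributes 5
  first=1(f) contributes 1
|[w]| = 6

6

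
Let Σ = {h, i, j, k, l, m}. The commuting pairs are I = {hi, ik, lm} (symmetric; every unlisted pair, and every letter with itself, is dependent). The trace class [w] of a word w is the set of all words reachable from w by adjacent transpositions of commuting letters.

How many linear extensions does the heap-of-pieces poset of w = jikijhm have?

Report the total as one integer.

drop 0:j onto floor
drop 1:i onto {0:j}
drop 2:k onto {0:j}
drop 3:i onto {1:i}
drop 4:j onto {2:k, 3:i}
drop 5:h onto {4:j}
drop 6:m onto {5:h}
ground layer = {0:j}
drop-orders for the pieces not yet dropped (sum over which currently-grounded one goes next):
  1 to go: {6} 1
  2 to go: {5,6} 1
  3 to go: {4,5,6} 1
  4 to go: {2,4,5,6} 1  {3,4,5,6} 1
  5 to go: {1,3,4,5,6} 1  {2,3,4,5,6} 2
  if 0:j drops first: 3 orders

3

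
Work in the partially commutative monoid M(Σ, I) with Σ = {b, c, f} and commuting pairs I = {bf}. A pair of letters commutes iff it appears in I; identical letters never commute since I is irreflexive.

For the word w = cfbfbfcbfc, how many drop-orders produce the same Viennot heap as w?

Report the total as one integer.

piece 0:c — minimal
piece 1:f rests on {0:c}
piece 2:b rests on {0:c}
piece 3:f rests on {1:f}
piece 4:b rests on {2:b}
piece 5:f rests on {3:f}
piece 6:c rests on {4:b, 5:f}
piece 7:b rests on {6:c}
piece 8:f rests on {6:c}
piece 9:c rests on {7:b, 8:f}
minimal pieces: {0:c}
ways to finish when only these pieces remain (= sum over removing one remaining piece with nothing left below it):
  1 left: {9}→1
  2 left: {7,9}→1  {8,9}→1
  3 left: {7,8,9}→2
  4 left: {6,7,8,9}→2
  5 left: {4,6,7,8,9}→2  {5,6,7,8,9}→2
  6 left: {2,4,6,7,8,9}→2  {3,5,6,7,8,9}→2  {4,5,6,7,8,9}→4
  7 left: {1,3,5,6,7,8,9}→2  {2,4,5,6,7,8,9}→6  {3,4,5,6,7,8,9}→6
  8 left: {1,3,4,5,6,7,8,9}→8  {2,3,4,5,6,7,8,9}→12
  placing 0:c first → 20 extensions

20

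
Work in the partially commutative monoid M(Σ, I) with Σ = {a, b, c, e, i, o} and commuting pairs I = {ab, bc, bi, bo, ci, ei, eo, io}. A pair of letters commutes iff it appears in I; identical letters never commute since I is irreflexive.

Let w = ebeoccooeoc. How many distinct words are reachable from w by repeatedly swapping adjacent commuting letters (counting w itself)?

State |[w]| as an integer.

16

0(e) covers ∅
1(b) covers 0:e
2(e) covers 1:b
3(o) covers ∅
4(c) covers 2:e, 3:o
5(c) covers 4:c
6(o) covers 5:c
7(o) covers 6:o
8(e) covers 5:c
9(o) covers 7:o
10(c) covers 8:e, 9:o
floor of heap: 0:e, 3:o
completions by unplaced set U, small U first (add the entries for U minus each lowest piece of U):
  |U|=1: {10}:1
  |U|=2: {8,10}:1  {9,10}:1
  |U|=3: {7,9,10}:1  {8,9,10}:2
  |U|=4: {6,7,9,10}:1  {7,8,9,10}:3
  |U|=5: {6,7,8,9,10}:4
  |U|=6: {5,6,7,8,9,10}:4
  |U|=7: {4,5,6,7,8,9,10}:4
  |U|=8: {2,4,5,6,7,8,9,10}:4  {3,4,5,6,7,8,9,10}:4
  |U|=9: {1,2,4,5,6,7,8,9,10}:4  {2,3,4,5,6,7,8,9,10}:8
  start at 0(e): 12
  start at 3(o): 4
sum over floor = 16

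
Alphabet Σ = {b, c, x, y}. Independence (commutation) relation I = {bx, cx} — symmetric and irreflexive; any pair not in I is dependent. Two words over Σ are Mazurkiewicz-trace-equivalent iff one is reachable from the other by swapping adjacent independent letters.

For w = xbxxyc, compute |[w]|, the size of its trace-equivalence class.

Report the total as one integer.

#0=x has no predecessor
#1=b has no predecessor
#2=x depends on [0:x]
#3=x depends on [2:x]
#4=y depends on [1:b, 3:x]
#5=c depends on [4:y]
sources: [0:x, 1:b]
N(rest) = Σ N(rest − s) over sources s of rest; N(one piece) = 1:
  size 1 → [5]=1
  size 2 → [4,5]=1
  size 3 → [1,4,5]=1  [3,4,5]=1
  size 4 → [1,3,4,5]=2  [2,3,4,5]=1
  first=0(x) contributes 3
  first=1(b) contributes 1
|[w]| = 4

4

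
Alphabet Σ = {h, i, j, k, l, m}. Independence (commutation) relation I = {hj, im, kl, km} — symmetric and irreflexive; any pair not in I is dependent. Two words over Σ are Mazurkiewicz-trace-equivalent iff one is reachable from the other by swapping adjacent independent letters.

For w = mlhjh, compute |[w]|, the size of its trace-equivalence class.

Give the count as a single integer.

drop 0:m onto floor
drop 1:l onto {0:m}
drop 2:h onto {1:l}
drop 3:j onto {1:l}
drop 4:h onto {2:h}
ground layer = {0:m}
drop-orders for the pieces not yet dropped (sum over which currently-grounded one goes next):
  1 to go: {3} 1  {4} 1
  2 to go: {2,4} 1  {3,4} 2
  3 to go: {2,3,4} 3
  if 0:m drops first: 3 orders

3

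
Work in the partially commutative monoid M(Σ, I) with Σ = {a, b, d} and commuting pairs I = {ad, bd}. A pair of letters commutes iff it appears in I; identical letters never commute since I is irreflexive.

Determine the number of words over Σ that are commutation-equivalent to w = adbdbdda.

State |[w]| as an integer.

drop 0:a onto floor
drop 1:d onto floor
drop 2:b onto {0:a}
drop 3:d onto {1:d}
drop 4:b onto {2:b}
drop 5:d onto {3:d}
drop 6:d onto {5:d}
drop 7:a onto {4:b}
ground layer = {0:a, 1:d}
drop-orders for the pieces not yet dropped (sum over which currently-grounded one goes next):
  1 to go: {6} 1  {7} 1
  2 to go: {4,7} 1  {5,6} 1  {6,7} 2
  3 to go: {2,4,7} 1  {3,5,6} 1  {4,6,7} 3  {5,6,7} 3
  4 to go: {0,2,4,7} 1  {1,3,5,6} 1  {2,4,6,7} 4  {3,5,6,7} 4  {4,5,6,7} 6
  5 to go: {0,2,4,6,7} 5  {1,3,5,6,7} 5  {2,4,5,6,7} 10  {3,4,5,6,7} 10
  6 to go: {0,2,4,5,6,7} 15  {1,3,4,5,6,7} 15  {2,3,4,5,6,7} 20
  if 0:a drops first: 35 orders
  if 1:d drops first: 35 orders
heap linearizations: 70

70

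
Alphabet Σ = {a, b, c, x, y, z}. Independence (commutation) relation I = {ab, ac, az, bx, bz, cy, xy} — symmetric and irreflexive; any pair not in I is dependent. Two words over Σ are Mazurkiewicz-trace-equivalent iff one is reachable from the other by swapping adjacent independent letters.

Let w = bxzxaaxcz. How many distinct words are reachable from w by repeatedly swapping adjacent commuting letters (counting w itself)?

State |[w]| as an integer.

7

drop 0:b onto floor
drop 1:x onto floor
drop 2:z onto {1:x}
drop 3:x onto {2:z}
drop 4:a onto {3:x}
drop 5:a onto {4:a}
drop 6:x onto {5:a}
drop 7:c onto {0:b, 6:x}
drop 8:z onto {7:c}
ground layer = {0:b, 1:x}
drop-orders for the pieces not yet dropped (sum over which currently-grounded one goes next):
  1 to go: {8} 1
  2 to go: {7,8} 1
  3 to go: {0,7,8} 1  {6,7,8} 1
  4 to go: {0,6,7,8} 2  {5,6,7,8} 1
  5 to go: {0,5,6,7,8} 3  {4,5,6,7,8} 1
  6 to go: {0,4,5,6,7,8} 4  {3,4,5,6,7,8} 1
  7 to go: {0,3,4,5,6,7,8} 5  {2,3,4,5,6,7,8} 1
  if 0:b drops first: 1 orders
  if 1:x drops first: 6 orders
heap linearizations: 7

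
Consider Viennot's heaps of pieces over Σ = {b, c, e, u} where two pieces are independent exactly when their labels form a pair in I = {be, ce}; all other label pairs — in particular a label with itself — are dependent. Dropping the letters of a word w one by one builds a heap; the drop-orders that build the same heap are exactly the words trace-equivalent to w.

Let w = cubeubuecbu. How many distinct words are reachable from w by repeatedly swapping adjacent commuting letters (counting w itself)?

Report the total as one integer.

0(c) covers ∅
1(u) covers 0:c
2(b) covers 1:u
3(e) covers 1:u
4(u) covers 2:b, 3:e
5(b) covers 4:u
6(u) covers 5:b
7(e) covers 6:u
8(c) covers 6:u
9(b) covers 8:c
10(u) covers 7:e, 9:b
floor of heap: 0:c
completions by unplaced set U, small U first (add the entries for U minus each lowest piece of U):
  |U|=1: {10}:1
  |U|=2: {7,10}:1  {9,10}:1
  |U|=3: {7,9,10}:2  {8,9,10}:1
  |U|=4: {7,8,9,10}:3
  |U|=5: {6,7,8,9,10}:3
  |U|=6: {5,6,7,8,9,10}:3
  |U|=7: {4,5,6,7,8,9,10}:3
  |U|=8: {2,4,5,6,7,8,9,10}:3  {3,4,5,6,7,8,9,10}:3
  |U|=9: {2,3,4,5,6,7,8,9,10}:6
  start at 0(c): 6

6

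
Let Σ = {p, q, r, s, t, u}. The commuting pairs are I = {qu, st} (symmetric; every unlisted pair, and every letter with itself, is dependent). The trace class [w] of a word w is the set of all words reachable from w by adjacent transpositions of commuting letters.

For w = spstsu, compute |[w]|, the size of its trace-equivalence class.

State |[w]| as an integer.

0(s) covers ∅
1(p) covers 0:s
2(s) covers 1:p
3(t) covers 1:p
4(s) covers 2:s
5(u) covers 3:t, 4:s
floor of heap: 0:s
completions by unplaced set U, small U first (add the entries for U minus each lowest piece of U):
  |U|=1: {5}:1
  |U|=2: {3,5}:1  {4,5}:1
  |U|=3: {2,4,5}:1  {3,4,5}:2
  |U|=4: {2,3,4,5}:3
  start at 0(s): 3

3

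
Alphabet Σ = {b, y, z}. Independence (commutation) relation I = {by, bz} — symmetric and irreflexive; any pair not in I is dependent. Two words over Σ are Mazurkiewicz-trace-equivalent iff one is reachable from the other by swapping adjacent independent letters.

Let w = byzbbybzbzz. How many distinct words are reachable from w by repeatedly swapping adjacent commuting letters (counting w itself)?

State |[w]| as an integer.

462

#0=b has no predecessor
#1=y has no predecessor
#2=z depends on [1:y]
#3=b depends on [0:b]
#4=b depends on [3:b]
#5=y depends on [2:z]
#6=b depends on [4:b]
#7=z depends on [5:y]
#8=b depends on [6:b]
#9=z depends on [7:z]
#10=z depends on [9:z]
sources: [0:b, 1:y]
N(rest) = Σ N(rest − s) over sources s of rest; N(one piece) = 1:
  size 1 → [8]=1  [10]=1
  size 2 → [6,8]=1  [8,10]=2  [9,10]=1
  size 3 → [4,6,8]=1  [6,8,10]=3  [7,9,10]=1  [8,9,10]=3
  size 4 → [3,4,6,8]=1  [4,6,8,10]=4  [5,7,9,10]=1  [6,8,9,10]=6  [7,8,9,10]=4
  size 5 → [0,3,4,6,8]=1  [2,5,7,9,10]=1  [3,4,6,8,10]=5  [4,6,8,9,10]=10  [5,7,8,9,10]=5  [6,7,8,9,10]=10
  size 6 → [0,3,4,6,8,10]=6  [1,2,5,7,9,10]=1  [2,5,7,8,9,10]=6  [3,4,6,8,9,10]=15  [4,6,7,8,9,10]=20  [5,6,7,8,9,10]=15
  size 7 → [0,3,4,6,8,9,10]=21  [1,2,5,7,8,9,10]=7  [2,5,6,7,8,9,10]=21  [3,4,6,7,8,9,10]=35  [4,5,6,7,8,9,10]=35
  size 8 → [0,3,4,6,7,8,9,10]=56  [1,2,5,6,7,8,9,10]=28  [2,4,5,6,7,8,9,10]=56  [3,4,5,6,7,8,9,10]=70
  size 9 → [0,3,4,5,6,7,8,9,10]=126  [1,2,4,5,6,7,8,9,10]=84  [2,3,4,5,6,7,8,9,10]=126
  first=0(b) contributes 210
  first=1(y) contributes 252
|[w]| = 462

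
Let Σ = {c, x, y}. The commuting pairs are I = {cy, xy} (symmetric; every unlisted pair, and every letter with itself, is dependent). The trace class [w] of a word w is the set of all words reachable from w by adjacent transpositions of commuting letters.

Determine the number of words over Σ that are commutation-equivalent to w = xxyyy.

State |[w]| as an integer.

drop 0:x onto floor
drop 1:x onto {0:x}
drop 2:y onto floor
drop 3:y onto {2:y}
drop 4:y onto {3:y}
ground layer = {0:x, 2:y}
drop-orders for the pieces not yet dropped (sum over which currently-grounded one goes next):
  1 to go: {1} 1  {4} 1
  2 to go: {0,1} 1  {1,4} 2  {3,4} 1
  3 to go: {0,1,4} 3  {1,3,4} 3  {2,3,4} 1
  if 0:x drops first: 4 orders
  if 2:y drops first: 6 orders
heap linearizations: 10

10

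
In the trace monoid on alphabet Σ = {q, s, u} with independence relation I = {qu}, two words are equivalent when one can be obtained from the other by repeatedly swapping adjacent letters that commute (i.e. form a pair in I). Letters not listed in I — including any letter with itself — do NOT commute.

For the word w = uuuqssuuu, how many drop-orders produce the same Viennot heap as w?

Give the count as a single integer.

4

0(u) covers ∅
1(u) covers 0:u
2(u) covers 1:u
3(q) covers ∅
4(s) covers 2:u, 3:q
5(s) covers 4:s
6(u) covers 5:s
7(u) covers 6:u
8(u) covers 7:u
floor of heap: 0:u, 3:q
completions by unplaced set U, small U first (add the entries for U minus each lowest piece of U):
  |U|=1: {8}:1
  |U|=2: {7,8}:1
  |U|=3: {6,7,8}:1
  |U|=4: {5,6,7,8}:1
  |U|=5: {4,5,6,7,8}:1
  |U|=6: {2,4,5,6,7,8}:1  {3,4,5,6,7,8}:1
  |U|=7: {1,2,4,5,6,7,8}:1  {2,3,4,5,6,7,8}:2
  start at 0(u): 3
  start at 3(q): 1
sum over floor = 4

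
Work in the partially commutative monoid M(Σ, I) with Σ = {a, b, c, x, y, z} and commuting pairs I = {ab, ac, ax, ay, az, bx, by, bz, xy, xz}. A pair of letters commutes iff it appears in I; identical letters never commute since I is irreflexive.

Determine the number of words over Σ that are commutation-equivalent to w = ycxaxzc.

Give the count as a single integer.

21

0(y) covers ∅
1(c) covers 0:y
2(x) covers 1:c
3(a) covers ∅
4(x) covers 2:x
5(z) covers 1:c
6(c) covers 4:x, 5:z
floor of heap: 0:y, 3:a
completions by unplaced set U, small U first (add the entries for U minus each lowest piece of U):
  |U|=1: {3}:1  {6}:1
  |U|=2: {3,6}:2  {4,6}:1  {5,6}:1
  |U|=3: {2,4,6}:1  {3,4,6}:3  {3,5,6}:3  {4,5,6}:2
  |U|=4: {2,3,4,6}:4  {2,4,5,6}:3  {3,4,5,6}:8
  |U|=5: {1,2,4,5,6}:3  {2,3,4,5,6}:15
  start at 0(y): 18
  start at 3(a): 3
sum over floor = 21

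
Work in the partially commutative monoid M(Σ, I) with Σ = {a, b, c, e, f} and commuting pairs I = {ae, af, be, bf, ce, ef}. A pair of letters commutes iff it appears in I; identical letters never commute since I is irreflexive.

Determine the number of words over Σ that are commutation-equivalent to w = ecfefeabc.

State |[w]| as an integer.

0(e) covers ∅
1(c) covers ∅
2(f) covers 1:c
3(e) covers 0:e
4(f) covers 2:f
5(e) covers 3:e
6(a) covers 1:c
7(b) covers 6:a
8(c) covers 4:f, 7:b
floor of heap: 0:e, 1:c
completions by unplaced set U, small U first (add the entries for U minus each lowest piece of U):
  |U|=1: {5}:1  {8}:1
  |U|=2: {3,5}:1  {4,8}:1  {5,8}:2  {7,8}:1
  |U|=3: {0,3,5}:1  {2,4,8}:1  {3,5,8}:3  {4,5,8}:3  {4,7,8}:2  {5,7,8}:3  {6,7,8}:1
  |U|=4: {0,3,5,8}:4  {2,4,5,8}:4  {2,4,7,8}:3  {3,4,5,8}:6  {3,5,7,8}:6  {4,5,7,8}:8  {4,6,7,8}:3  {5,6,7,8}:4
  |U|=5: {0,3,4,5,8}:10  {0,3,5,7,8}:10  {2,3,4,5,8}:10  {2,4,5,7,8}:15  {2,4,6,7,8}:6  {3,4,5,7,8}:20  {3,5,6,7,8}:10  {4,5,6,7,8}:15
  |U|=6: {0,2,3,4,5,8}:20  {0,3,4,5,7,8}:40  {0,3,5,6,7,8}:20  {1,2,4,6,7,8}:6  {2,3,4,5,7,8}:45  {2,4,5,6,7,8}:36  {3,4,5,6,7,8}:45
  |U|=7: {0,2,3,4,5,7,8}:105  {0,3,4,5,6,7,8}:105  {1,2,4,5,6,7,8}:42  {2,3,4,5,6,7,8}:126
  start at 0(e): 168
  start at 1(c): 336
sum over floor = 504

504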